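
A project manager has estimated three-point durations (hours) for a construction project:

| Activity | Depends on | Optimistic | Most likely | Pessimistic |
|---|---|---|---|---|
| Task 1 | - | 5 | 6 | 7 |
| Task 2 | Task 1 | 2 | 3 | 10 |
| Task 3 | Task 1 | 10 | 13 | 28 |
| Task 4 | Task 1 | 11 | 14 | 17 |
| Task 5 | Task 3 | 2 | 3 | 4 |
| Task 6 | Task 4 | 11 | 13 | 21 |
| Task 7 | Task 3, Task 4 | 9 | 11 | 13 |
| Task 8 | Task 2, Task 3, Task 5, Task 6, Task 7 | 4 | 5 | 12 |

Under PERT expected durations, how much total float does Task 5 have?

te_Task 1 = (5 + 4·6 + 7)/6 = 36/6 = 6
te_Task 2 = (2 + 4·3 + 10)/6 = 24/6 = 4
te_Task 3 = (10 + 4·13 + 28)/6 = 90/6 = 15
te_Task 4 = (11 + 4·14 + 17)/6 = 84/6 = 14
te_Task 5 = (2 + 4·3 + 4)/6 = 18/6 = 3
te_Task 6 = (11 + 4·13 + 21)/6 = 84/6 = 14
te_Task 7 = (9 + 4·11 + 13)/6 = 66/6 = 11
te_Task 8 = (4 + 4·5 + 12)/6 = 36/6 = 6

Forward pass:
ES_Task 1 = 0; EF_Task 1 = 6
ES_Task 2 = 6; EF_Task 2 = 6+4 = 10
ES_Task 3 = 6; EF_Task 3 = 6+15 = 21
ES_Task 4 = 6; EF_Task 4 = 6+14 = 20
ES_Task 5 = 21; EF_Task 5 = 21+3 = 24
ES_Task 6 = 20; EF_Task 6 = 20+14 = 34
ES_Task 7 = max(EF_Task 3=21, EF_Task 4=20) = 21; EF_Task 7 = 21+11 = 32
ES_Task 8 = max(EF_Task 2=10, EF_Task 3=21, EF_Task 5=24, EF_Task 6=34, EF_Task 7=32) = 34; EF_Task 8 = 34+6 = 40
Expected project duration μ = 40 hours. Critical path: Task 1 → Task 4 → Task 6 → Task 8.

Backward pass:
LF_Task 8 = 40; LS_Task 8 = 40−6 = 34
LF_Task 7 = LS_Task 8 = 34; LS_Task 7 = 34−11 = 23
LF_Task 6 = LS_Task 8 = 34; LS_Task 6 = 34−14 = 20
LF_Task 5 = LS_Task 8 = 34; LS_Task 5 = 34−3 = 31
LF_Task 4 = min(LS_Task 6=20, LS_Task 7=23) = 20; LS_Task 4 = 20−14 = 6
LF_Task 3 = min(LS_Task 5=31, LS_Task 7=23, LS_Task 8=34) = 23; LS_Task 3 = 23−15 = 8
LF_Task 2 = LS_Task 8 = 34; LS_Task 2 = 34−4 = 30
LF_Task 1 = min(LS_Task 2=30, LS_Task 3=8, LS_Task 4=6) = 6; LS_Task 1 = 6−6 = 0
Slack_Task 5 = LS_Task 5 − ES_Task 5 = 31 − 21 = 10

10 hours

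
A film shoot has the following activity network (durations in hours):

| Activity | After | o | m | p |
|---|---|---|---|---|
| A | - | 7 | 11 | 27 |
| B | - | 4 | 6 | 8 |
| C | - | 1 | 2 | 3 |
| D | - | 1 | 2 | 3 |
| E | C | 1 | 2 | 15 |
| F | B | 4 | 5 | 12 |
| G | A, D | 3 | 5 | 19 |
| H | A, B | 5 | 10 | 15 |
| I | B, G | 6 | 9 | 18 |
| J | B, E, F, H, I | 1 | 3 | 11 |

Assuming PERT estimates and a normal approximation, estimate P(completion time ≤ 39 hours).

te_A = (7 + 4·11 + 27)/6 = 78/6 = 13; σ²_A = ((27−7)/6)² = 11.111
te_B = (4 + 4·6 + 8)/6 = 36/6 = 6; σ²_B = ((8−4)/6)² = 0.444
te_C = (1 + 4·2 + 3)/6 = 12/6 = 2; σ²_C = ((3−1)/6)² = 0.111
te_D = (1 + 4·2 + 3)/6 = 12/6 = 2; σ²_D = ((3−1)/6)² = 0.111
te_E = (1 + 4·2 + 15)/6 = 24/6 = 4; σ²_E = ((15−1)/6)² = 5.444
te_F = (4 + 4·5 + 12)/6 = 36/6 = 6; σ²_F = ((12−4)/6)² = 1.778
te_G = (3 + 4·5 + 19)/6 = 42/6 = 7; σ²_G = ((19−3)/6)² = 7.111
te_H = (5 + 4·10 + 15)/6 = 60/6 = 10; σ²_H = ((15−5)/6)² = 2.778
te_I = (6 + 4·9 + 18)/6 = 60/6 = 10; σ²_I = ((18−6)/6)² = 4.000
te_J = (1 + 4·3 + 11)/6 = 24/6 = 4; σ²_J = ((11−1)/6)² = 2.778

Forward pass:
ES_A = 0; EF_A = 13
ES_B = 0; EF_B = 6
ES_C = 0; EF_C = 2
ES_D = 0; EF_D = 2
ES_E = 2; EF_E = 2+4 = 6
ES_F = 6; EF_F = 6+6 = 12
ES_G = max(EF_A=13, EF_D=2) = 13; EF_G = 13+7 = 20
ES_H = max(EF_A=13, EF_B=6) = 13; EF_H = 13+10 = 23
ES_I = max(EF_B=6, EF_G=20) = 20; EF_I = 20+10 = 30
ES_J = max(EF_B=6, EF_E=6, EF_F=12, EF_H=23, EF_I=30) = 30; EF_J = 30+4 = 34
Expected project duration μ = 34 hours. Critical path: A → G → I → J.

Variance along critical path = 11.111 + 7.111 + 4.000 + 2.778 = 25.000; σ = √25.000 = 5.000 hours.
Z = (39 − 34) / 5.000 = 1.000
P(T ≤ 39) = Φ(1.000) ≈ 0.841

0.841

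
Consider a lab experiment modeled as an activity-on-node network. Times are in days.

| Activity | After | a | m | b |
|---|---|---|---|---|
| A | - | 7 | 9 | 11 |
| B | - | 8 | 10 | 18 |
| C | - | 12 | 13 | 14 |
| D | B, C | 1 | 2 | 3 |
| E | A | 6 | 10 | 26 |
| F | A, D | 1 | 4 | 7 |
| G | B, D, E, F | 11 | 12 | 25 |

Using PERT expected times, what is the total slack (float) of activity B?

4 days

te_A = (7 + 4·9 + 11)/6 = 54/6 = 9
te_B = (8 + 4·10 + 18)/6 = 66/6 = 11
te_C = (12 + 4·13 + 14)/6 = 78/6 = 13
te_D = (1 + 4·2 + 3)/6 = 12/6 = 2
te_E = (6 + 4·10 + 26)/6 = 72/6 = 12
te_F = (1 + 4·4 + 7)/6 = 24/6 = 4
te_G = (11 + 4·12 + 25)/6 = 84/6 = 14

Forward pass:
ES_A = 0; EF_A = 9
ES_B = 0; EF_B = 11
ES_C = 0; EF_C = 13
ES_D = max(EF_B=11, EF_C=13) = 13; EF_D = 13+2 = 15
ES_E = 9; EF_E = 9+12 = 21
ES_F = max(EF_A=9, EF_D=15) = 15; EF_F = 15+4 = 19
ES_G = max(EF_B=11, EF_D=15, EF_E=21, EF_F=19) = 21; EF_G = 21+14 = 35
Expected project duration μ = 35 days. Critical path: A → E → G.

Backward pass:
LF_G = 35; LS_G = 35−14 = 21
LF_F = LS_G = 21; LS_F = 21−4 = 17
LF_E = LS_G = 21; LS_E = 21−12 = 9
LF_D = min(LS_F=17, LS_G=21) = 17; LS_D = 17−2 = 15
LF_C = LS_D = 15; LS_C = 15−13 = 2
LF_B = min(LS_D=15, LS_G=21) = 15; LS_B = 15−11 = 4
LF_A = min(LS_E=9, LS_F=17) = 9; LS_A = 9−9 = 0
Slack_B = LS_B − ES_B = 4 − 0 = 4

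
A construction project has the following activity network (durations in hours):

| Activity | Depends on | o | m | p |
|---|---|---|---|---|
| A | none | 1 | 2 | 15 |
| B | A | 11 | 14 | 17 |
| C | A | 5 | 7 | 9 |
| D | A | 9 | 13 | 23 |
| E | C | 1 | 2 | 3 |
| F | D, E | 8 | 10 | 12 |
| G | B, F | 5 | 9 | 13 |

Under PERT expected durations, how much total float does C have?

5 hours

te_A = (1 + 4·2 + 15)/6 = 24/6 = 4
te_B = (11 + 4·14 + 17)/6 = 84/6 = 14
te_C = (5 + 4·7 + 9)/6 = 42/6 = 7
te_D = (9 + 4·13 + 23)/6 = 84/6 = 14
te_E = (1 + 4·2 + 3)/6 = 12/6 = 2
te_F = (8 + 4·10 + 12)/6 = 60/6 = 10
te_G = (5 + 4·9 + 13)/6 = 54/6 = 9

Forward pass:
ES_A = 0; EF_A = 4
ES_B = 4; EF_B = 4+14 = 18
ES_C = 4; EF_C = 4+7 = 11
ES_D = 4; EF_D = 4+14 = 18
ES_E = 11; EF_E = 11+2 = 13
ES_F = max(EF_D=18, EF_E=13) = 18; EF_F = 18+10 = 28
ES_G = max(EF_B=18, EF_F=28) = 28; EF_G = 28+9 = 37
Expected project duration μ = 37 hours. Critical path: A → D → F → G.

Backward pass:
LF_G = 37; LS_G = 37−9 = 28
LF_F = LS_G = 28; LS_F = 28−10 = 18
LF_E = LS_F = 18; LS_E = 18−2 = 16
LF_D = LS_F = 18; LS_D = 18−14 = 4
LF_C = LS_E = 16; LS_C = 16−7 = 9
LF_B = LS_G = 28; LS_B = 28−14 = 14
LF_A = min(LS_B=14, LS_C=9, LS_D=4) = 4; LS_A = 4−4 = 0
Slack_C = LS_C − ES_C = 9 − 4 = 5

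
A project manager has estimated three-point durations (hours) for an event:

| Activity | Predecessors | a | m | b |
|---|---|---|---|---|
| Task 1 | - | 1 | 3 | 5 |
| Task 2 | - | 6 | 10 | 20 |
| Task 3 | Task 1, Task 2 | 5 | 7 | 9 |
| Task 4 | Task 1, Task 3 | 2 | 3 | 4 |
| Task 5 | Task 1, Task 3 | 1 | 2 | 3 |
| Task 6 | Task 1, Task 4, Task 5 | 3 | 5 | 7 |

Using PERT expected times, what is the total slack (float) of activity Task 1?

te_Task 1 = (1 + 4·3 + 5)/6 = 18/6 = 3
te_Task 2 = (6 + 4·10 + 20)/6 = 66/6 = 11
te_Task 3 = (5 + 4·7 + 9)/6 = 42/6 = 7
te_Task 4 = (2 + 4·3 + 4)/6 = 18/6 = 3
te_Task 5 = (1 + 4·2 + 3)/6 = 12/6 = 2
te_Task 6 = (3 + 4·5 + 7)/6 = 30/6 = 5

Forward pass:
ES_Task 1 = 0; EF_Task 1 = 3
ES_Task 2 = 0; EF_Task 2 = 11
ES_Task 3 = max(EF_Task 1=3, EF_Task 2=11) = 11; EF_Task 3 = 11+7 = 18
ES_Task 4 = max(EF_Task 1=3, EF_Task 3=18) = 18; EF_Task 4 = 18+3 = 21
ES_Task 5 = max(EF_Task 1=3, EF_Task 3=18) = 18; EF_Task 5 = 18+2 = 20
ES_Task 6 = max(EF_Task 1=3, EF_Task 4=21, EF_Task 5=20) = 21; EF_Task 6 = 21+5 = 26
Expected project duration μ = 26 hours. Critical path: Task 2 → Task 3 → Task 4 → Task 6.

Backward pass:
LF_Task 6 = 26; LS_Task 6 = 26−5 = 21
LF_Task 5 = LS_Task 6 = 21; LS_Task 5 = 21−2 = 19
LF_Task 4 = LS_Task 6 = 21; LS_Task 4 = 21−3 = 18
LF_Task 3 = min(LS_Task 4=18, LS_Task 5=19) = 18; LS_Task 3 = 18−7 = 11
LF_Task 2 = LS_Task 3 = 11; LS_Task 2 = 11−11 = 0
LF_Task 1 = min(LS_Task 3=11, LS_Task 4=18, LS_Task 5=19, LS_Task 6=21) = 11; LS_Task 1 = 11−3 = 8
Slack_Task 1 = LS_Task 1 − ES_Task 1 = 8 − 0 = 8

8 hours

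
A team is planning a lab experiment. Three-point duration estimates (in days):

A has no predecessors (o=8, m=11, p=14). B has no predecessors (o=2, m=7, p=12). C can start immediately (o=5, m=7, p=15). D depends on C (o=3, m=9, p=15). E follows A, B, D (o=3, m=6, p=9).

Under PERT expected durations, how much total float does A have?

te_A = (8 + 4·11 + 14)/6 = 66/6 = 11
te_B = (2 + 4·7 + 12)/6 = 42/6 = 7
te_C = (5 + 4·7 + 15)/6 = 48/6 = 8
te_D = (3 + 4·9 + 15)/6 = 54/6 = 9
te_E = (3 + 4·6 + 9)/6 = 36/6 = 6

Forward pass:
ES_A = 0; EF_A = 11
ES_B = 0; EF_B = 7
ES_C = 0; EF_C = 8
ES_D = 8; EF_D = 8+9 = 17
ES_E = max(EF_A=11, EF_B=7, EF_D=17) = 17; EF_E = 17+6 = 23
Expected project duration μ = 23 days. Critical path: C → D → E.

Backward pass:
LF_E = 23; LS_E = 23−6 = 17
LF_D = LS_E = 17; LS_D = 17−9 = 8
LF_C = LS_D = 8; LS_C = 8−8 = 0
LF_B = LS_E = 17; LS_B = 17−7 = 10
LF_A = LS_E = 17; LS_A = 17−11 = 6
Slack_A = LS_A − ES_A = 6 − 0 = 6

6 days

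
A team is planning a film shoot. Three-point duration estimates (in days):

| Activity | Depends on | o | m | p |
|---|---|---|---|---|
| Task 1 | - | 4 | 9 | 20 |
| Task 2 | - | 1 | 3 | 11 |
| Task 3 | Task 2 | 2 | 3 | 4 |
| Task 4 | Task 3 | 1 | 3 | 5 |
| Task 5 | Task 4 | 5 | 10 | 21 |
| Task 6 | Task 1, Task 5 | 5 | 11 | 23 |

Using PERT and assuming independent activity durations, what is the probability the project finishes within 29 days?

te_Task 1 = (4 + 4·9 + 20)/6 = 60/6 = 10; σ²_Task 1 = ((20−4)/6)² = 7.111
te_Task 2 = (1 + 4·3 + 11)/6 = 24/6 = 4; σ²_Task 2 = ((11−1)/6)² = 2.778
te_Task 3 = (2 + 4·3 + 4)/6 = 18/6 = 3; σ²_Task 3 = ((4−2)/6)² = 0.111
te_Task 4 = (1 + 4·3 + 5)/6 = 18/6 = 3; σ²_Task 4 = ((5−1)/6)² = 0.444
te_Task 5 = (5 + 4·10 + 21)/6 = 66/6 = 11; σ²_Task 5 = ((21−5)/6)² = 7.111
te_Task 6 = (5 + 4·11 + 23)/6 = 72/6 = 12; σ²_Task 6 = ((23−5)/6)² = 9.000

Forward pass:
ES_Task 1 = 0; EF_Task 1 = 10
ES_Task 2 = 0; EF_Task 2 = 4
ES_Task 3 = 4; EF_Task 3 = 4+3 = 7
ES_Task 4 = 7; EF_Task 4 = 7+3 = 10
ES_Task 5 = 10; EF_Task 5 = 10+11 = 21
ES_Task 6 = max(EF_Task 1=10, EF_Task 5=21) = 21; EF_Task 6 = 21+12 = 33
Expected project duration μ = 33 days. Critical path: Task 2 → Task 3 → Task 4 → Task 5 → Task 6.

Variance along critical path = 2.778 + 0.111 + 0.444 + 7.111 + 9.000 = 19.444; σ = √19.444 = 4.410 days.
Z = (29 − 33) / 4.410 = -0.907
P(T ≤ 29) = Φ(-0.907) ≈ 0.182

0.182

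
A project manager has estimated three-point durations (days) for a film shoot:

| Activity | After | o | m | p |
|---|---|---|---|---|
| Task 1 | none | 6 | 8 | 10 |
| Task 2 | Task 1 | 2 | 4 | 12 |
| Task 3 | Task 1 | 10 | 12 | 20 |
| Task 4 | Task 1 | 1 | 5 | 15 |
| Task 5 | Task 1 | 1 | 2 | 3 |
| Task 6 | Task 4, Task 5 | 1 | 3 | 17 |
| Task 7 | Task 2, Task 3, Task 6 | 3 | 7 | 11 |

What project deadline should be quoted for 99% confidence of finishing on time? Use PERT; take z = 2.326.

te_Task 1 = (6 + 4·8 + 10)/6 = 48/6 = 8; σ²_Task 1 = ((10−6)/6)² = 0.444
te_Task 2 = (2 + 4·4 + 12)/6 = 30/6 = 5; σ²_Task 2 = ((12−2)/6)² = 2.778
te_Task 3 = (10 + 4·12 + 20)/6 = 78/6 = 13; σ²_Task 3 = ((20−10)/6)² = 2.778
te_Task 4 = (1 + 4·5 + 15)/6 = 36/6 = 6; σ²_Task 4 = ((15−1)/6)² = 5.444
te_Task 5 = (1 + 4·2 + 3)/6 = 12/6 = 2; σ²_Task 5 = ((3−1)/6)² = 0.111
te_Task 6 = (1 + 4·3 + 17)/6 = 30/6 = 5; σ²_Task 6 = ((17−1)/6)² = 7.111
te_Task 7 = (3 + 4·7 + 11)/6 = 42/6 = 7; σ²_Task 7 = ((11−3)/6)² = 1.778

Forward pass:
ES_Task 1 = 0; EF_Task 1 = 8
ES_Task 2 = 8; EF_Task 2 = 8+5 = 13
ES_Task 3 = 8; EF_Task 3 = 8+13 = 21
ES_Task 4 = 8; EF_Task 4 = 8+6 = 14
ES_Task 5 = 8; EF_Task 5 = 8+2 = 10
ES_Task 6 = max(EF_Task 4=14, EF_Task 5=10) = 14; EF_Task 6 = 14+5 = 19
ES_Task 7 = max(EF_Task 2=13, EF_Task 3=21, EF_Task 6=19) = 21; EF_Task 7 = 21+7 = 28
Expected project duration μ = 28 days. Critical path: Task 1 → Task 3 → Task 7.

Variance along critical path = 0.444 + 2.778 + 1.778 = 5.000; σ = 2.236 days.
D = μ + z·σ = 28 + 2.326·2.236 = 33.2 days

33.2 days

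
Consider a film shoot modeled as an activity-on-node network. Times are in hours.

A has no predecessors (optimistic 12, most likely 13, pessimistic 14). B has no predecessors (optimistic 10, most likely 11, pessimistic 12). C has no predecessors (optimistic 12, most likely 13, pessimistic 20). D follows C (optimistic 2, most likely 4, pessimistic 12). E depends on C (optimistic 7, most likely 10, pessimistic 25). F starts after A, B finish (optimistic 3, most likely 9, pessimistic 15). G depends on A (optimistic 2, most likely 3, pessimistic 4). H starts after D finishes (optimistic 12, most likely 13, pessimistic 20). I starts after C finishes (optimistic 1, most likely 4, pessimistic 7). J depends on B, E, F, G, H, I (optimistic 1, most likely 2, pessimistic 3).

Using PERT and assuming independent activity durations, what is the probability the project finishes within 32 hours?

te_A = (12 + 4·13 + 14)/6 = 78/6 = 13; σ²_A = ((14−12)/6)² = 0.111
te_B = (10 + 4·11 + 12)/6 = 66/6 = 11; σ²_B = ((12−10)/6)² = 0.111
te_C = (12 + 4·13 + 20)/6 = 84/6 = 14; σ²_C = ((20−12)/6)² = 1.778
te_D = (2 + 4·4 + 12)/6 = 30/6 = 5; σ²_D = ((12−2)/6)² = 2.778
te_E = (7 + 4·10 + 25)/6 = 72/6 = 12; σ²_E = ((25−7)/6)² = 9.000
te_F = (3 + 4·9 + 15)/6 = 54/6 = 9; σ²_F = ((15−3)/6)² = 4.000
te_G = (2 + 4·3 + 4)/6 = 18/6 = 3; σ²_G = ((4−2)/6)² = 0.111
te_H = (12 + 4·13 + 20)/6 = 84/6 = 14; σ²_H = ((20−12)/6)² = 1.778
te_I = (1 + 4·4 + 7)/6 = 24/6 = 4; σ²_I = ((7−1)/6)² = 1.000
te_J = (1 + 4·2 + 3)/6 = 12/6 = 2; σ²_J = ((3−1)/6)² = 0.111

Forward pass:
ES_A = 0; EF_A = 13
ES_B = 0; EF_B = 11
ES_C = 0; EF_C = 14
ES_D = 14; EF_D = 14+5 = 19
ES_E = 14; EF_E = 14+12 = 26
ES_F = max(EF_A=13, EF_B=11) = 13; EF_F = 13+9 = 22
ES_G = 13; EF_G = 13+3 = 16
ES_H = 19; EF_H = 19+14 = 33
ES_I = 14; EF_I = 14+4 = 18
ES_J = max(EF_B=11, EF_E=26, EF_F=22, EF_G=16, EF_H=33, EF_I=18) = 33; EF_J = 33+2 = 35
Expected project duration μ = 35 hours. Critical path: C → D → H → J.

Variance along critical path = 1.778 + 2.778 + 1.778 + 0.111 = 6.444; σ = √6.444 = 2.539 hours.
Z = (32 − 35) / 2.539 = -1.182
P(T ≤ 32) = Φ(-1.182) ≈ 0.119

0.119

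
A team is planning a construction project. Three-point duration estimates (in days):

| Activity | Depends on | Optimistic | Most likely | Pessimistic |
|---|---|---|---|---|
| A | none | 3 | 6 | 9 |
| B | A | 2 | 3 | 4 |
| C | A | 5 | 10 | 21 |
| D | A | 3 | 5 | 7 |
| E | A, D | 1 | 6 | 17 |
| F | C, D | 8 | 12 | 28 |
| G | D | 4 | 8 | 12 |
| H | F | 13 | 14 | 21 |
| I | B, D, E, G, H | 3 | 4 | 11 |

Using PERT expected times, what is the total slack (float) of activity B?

te_A = (3 + 4·6 + 9)/6 = 36/6 = 6
te_B = (2 + 4·3 + 4)/6 = 18/6 = 3
te_C = (5 + 4·10 + 21)/6 = 66/6 = 11
te_D = (3 + 4·5 + 7)/6 = 30/6 = 5
te_E = (1 + 4·6 + 17)/6 = 42/6 = 7
te_F = (8 + 4·12 + 28)/6 = 84/6 = 14
te_G = (4 + 4·8 + 12)/6 = 48/6 = 8
te_H = (13 + 4·14 + 21)/6 = 90/6 = 15
te_I = (3 + 4·4 + 11)/6 = 30/6 = 5

Forward pass:
ES_A = 0; EF_A = 6
ES_B = 6; EF_B = 6+3 = 9
ES_C = 6; EF_C = 6+11 = 17
ES_D = 6; EF_D = 6+5 = 11
ES_E = max(EF_A=6, EF_D=11) = 11; EF_E = 11+7 = 18
ES_F = max(EF_C=17, EF_D=11) = 17; EF_F = 17+14 = 31
ES_G = 11; EF_G = 11+8 = 19
ES_H = 31; EF_H = 31+15 = 46
ES_I = max(EF_B=9, EF_D=11, EF_E=18, EF_G=19, EF_H=46) = 46; EF_I = 46+5 = 51
Expected project duration μ = 51 days. Critical path: A → C → F → H → I.

Backward pass:
LF_I = 51; LS_I = 51−5 = 46
LF_H = LS_I = 46; LS_H = 46−15 = 31
LF_G = LS_I = 46; LS_G = 46−8 = 38
LF_F = LS_H = 31; LS_F = 31−14 = 17
LF_E = LS_I = 46; LS_E = 46−7 = 39
LF_D = min(LS_E=39, LS_F=17, LS_G=38, LS_I=46) = 17; LS_D = 17−5 = 12
LF_C = LS_F = 17; LS_C = 17−11 = 6
LF_B = LS_I = 46; LS_B = 46−3 = 43
LF_A = min(LS_B=43, LS_C=6, LS_D=12, LS_E=39) = 6; LS_A = 6−6 = 0
Slack_B = LS_B − ES_B = 43 − 6 = 37

37 days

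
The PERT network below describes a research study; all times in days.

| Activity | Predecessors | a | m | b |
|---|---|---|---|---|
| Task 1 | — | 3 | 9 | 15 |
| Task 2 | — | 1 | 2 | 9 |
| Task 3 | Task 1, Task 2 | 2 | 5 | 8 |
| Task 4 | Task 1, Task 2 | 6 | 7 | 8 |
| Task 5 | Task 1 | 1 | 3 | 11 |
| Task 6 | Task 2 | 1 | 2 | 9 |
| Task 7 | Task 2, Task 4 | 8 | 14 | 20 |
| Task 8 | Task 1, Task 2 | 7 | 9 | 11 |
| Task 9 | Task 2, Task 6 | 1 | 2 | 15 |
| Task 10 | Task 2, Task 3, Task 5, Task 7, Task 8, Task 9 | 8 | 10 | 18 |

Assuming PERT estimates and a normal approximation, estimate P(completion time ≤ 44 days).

0.818

te_Task 1 = (3 + 4·9 + 15)/6 = 54/6 = 9; σ²_Task 1 = ((15−3)/6)² = 4.000
te_Task 2 = (1 + 4·2 + 9)/6 = 18/6 = 3; σ²_Task 2 = ((9−1)/6)² = 1.778
te_Task 3 = (2 + 4·5 + 8)/6 = 30/6 = 5; σ²_Task 3 = ((8−2)/6)² = 1.000
te_Task 4 = (6 + 4·7 + 8)/6 = 42/6 = 7; σ²_Task 4 = ((8−6)/6)² = 0.111
te_Task 5 = (1 + 4·3 + 11)/6 = 24/6 = 4; σ²_Task 5 = ((11−1)/6)² = 2.778
te_Task 6 = (1 + 4·2 + 9)/6 = 18/6 = 3; σ²_Task 6 = ((9−1)/6)² = 1.778
te_Task 7 = (8 + 4·14 + 20)/6 = 84/6 = 14; σ²_Task 7 = ((20−8)/6)² = 4.000
te_Task 8 = (7 + 4·9 + 11)/6 = 54/6 = 9; σ²_Task 8 = ((11−7)/6)² = 0.444
te_Task 9 = (1 + 4·2 + 15)/6 = 24/6 = 4; σ²_Task 9 = ((15−1)/6)² = 5.444
te_Task 10 = (8 + 4·10 + 18)/6 = 66/6 = 11; σ²_Task 10 = ((18−8)/6)² = 2.778

Forward pass:
ES_Task 1 = 0; EF_Task 1 = 9
ES_Task 2 = 0; EF_Task 2 = 3
ES_Task 3 = max(EF_Task 1=9, EF_Task 2=3) = 9; EF_Task 3 = 9+5 = 14
ES_Task 4 = max(EF_Task 1=9, EF_Task 2=3) = 9; EF_Task 4 = 9+7 = 16
ES_Task 5 = 9; EF_Task 5 = 9+4 = 13
ES_Task 6 = 3; EF_Task 6 = 3+3 = 6
ES_Task 7 = max(EF_Task 2=3, EF_Task 4=16) = 16; EF_Task 7 = 16+14 = 30
ES_Task 8 = max(EF_Task 1=9, EF_Task 2=3) = 9; EF_Task 8 = 9+9 = 18
ES_Task 9 = max(EF_Task 2=3, EF_Task 6=6) = 6; EF_Task 9 = 6+4 = 10
ES_Task 10 = max(EF_Task 2=3, EF_Task 3=14, EF_Task 5=13, EF_Task 7=30, EF_Task 8=18, EF_Task 9=10) = 30; EF_Task 10 = 30+11 = 41
Expected project duration μ = 41 days. Critical path: Task 1 → Task 4 → Task 7 → Task 10.

Variance along critical path = 4.000 + 0.111 + 4.000 + 2.778 = 10.889; σ = √10.889 = 3.300 days.
Z = (44 − 41) / 3.300 = 0.909
P(T ≤ 44) = Φ(0.909) ≈ 0.818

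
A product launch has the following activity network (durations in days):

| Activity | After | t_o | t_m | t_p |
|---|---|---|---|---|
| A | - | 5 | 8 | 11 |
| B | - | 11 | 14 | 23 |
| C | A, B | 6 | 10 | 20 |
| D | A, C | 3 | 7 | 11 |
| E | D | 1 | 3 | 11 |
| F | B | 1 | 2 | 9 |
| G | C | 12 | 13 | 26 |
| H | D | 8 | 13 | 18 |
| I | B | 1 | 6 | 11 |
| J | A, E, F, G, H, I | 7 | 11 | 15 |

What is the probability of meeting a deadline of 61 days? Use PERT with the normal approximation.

0.843

te_A = (5 + 4·8 + 11)/6 = 48/6 = 8; σ²_A = ((11−5)/6)² = 1.000
te_B = (11 + 4·14 + 23)/6 = 90/6 = 15; σ²_B = ((23−11)/6)² = 4.000
te_C = (6 + 4·10 + 20)/6 = 66/6 = 11; σ²_C = ((20−6)/6)² = 5.444
te_D = (3 + 4·7 + 11)/6 = 42/6 = 7; σ²_D = ((11−3)/6)² = 1.778
te_E = (1 + 4·3 + 11)/6 = 24/6 = 4; σ²_E = ((11−1)/6)² = 2.778
te_F = (1 + 4·2 + 9)/6 = 18/6 = 3; σ²_F = ((9−1)/6)² = 1.778
te_G = (12 + 4·13 + 26)/6 = 90/6 = 15; σ²_G = ((26−12)/6)² = 5.444
te_H = (8 + 4·13 + 18)/6 = 78/6 = 13; σ²_H = ((18−8)/6)² = 2.778
te_I = (1 + 4·6 + 11)/6 = 36/6 = 6; σ²_I = ((11−1)/6)² = 2.778
te_J = (7 + 4·11 + 15)/6 = 66/6 = 11; σ²_J = ((15−7)/6)² = 1.778

Forward pass:
ES_A = 0; EF_A = 8
ES_B = 0; EF_B = 15
ES_C = max(EF_A=8, EF_B=15) = 15; EF_C = 15+11 = 26
ES_D = max(EF_A=8, EF_C=26) = 26; EF_D = 26+7 = 33
ES_E = 33; EF_E = 33+4 = 37
ES_F = 15; EF_F = 15+3 = 18
ES_G = 26; EF_G = 26+15 = 41
ES_H = 33; EF_H = 33+13 = 46
ES_I = 15; EF_I = 15+6 = 21
ES_J = max(EF_A=8, EF_E=37, EF_F=18, EF_G=41, EF_H=46, EF_I=21) = 46; EF_J = 46+11 = 57
Expected project duration μ = 57 days. Critical path: B → C → D → H → J.

Variance along critical path = 4.000 + 5.444 + 1.778 + 2.778 + 1.778 = 15.778; σ = √15.778 = 3.972 days.
Z = (61 − 57) / 3.972 = 1.007
P(T ≤ 61) = Φ(1.007) ≈ 0.843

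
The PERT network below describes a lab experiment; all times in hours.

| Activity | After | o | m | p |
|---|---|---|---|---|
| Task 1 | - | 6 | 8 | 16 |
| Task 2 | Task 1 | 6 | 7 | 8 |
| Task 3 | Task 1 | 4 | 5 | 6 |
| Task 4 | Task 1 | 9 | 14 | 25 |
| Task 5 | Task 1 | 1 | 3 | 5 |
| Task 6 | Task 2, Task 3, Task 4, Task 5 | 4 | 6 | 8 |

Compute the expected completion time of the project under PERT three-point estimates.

30 hours

te_Task 1 = (6 + 4·8 + 16)/6 = 54/6 = 9
te_Task 2 = (6 + 4·7 + 8)/6 = 42/6 = 7
te_Task 3 = (4 + 4·5 + 6)/6 = 30/6 = 5
te_Task 4 = (9 + 4·14 + 25)/6 = 90/6 = 15
te_Task 5 = (1 + 4·3 + 5)/6 = 18/6 = 3
te_Task 6 = (4 + 4·6 + 8)/6 = 36/6 = 6

Forward pass:
ES_Task 1 = 0; EF_Task 1 = 9
ES_Task 2 = 9; EF_Task 2 = 9+7 = 16
ES_Task 3 = 9; EF_Task 3 = 9+5 = 14
ES_Task 4 = 9; EF_Task 4 = 9+15 = 24
ES_Task 5 = 9; EF_Task 5 = 9+3 = 12
ES_Task 6 = max(EF_Task 2=16, EF_Task 3=14, EF_Task 4=24, EF_Task 5=12) = 24; EF_Task 6 = 24+6 = 30
Expected project duration μ = 30 hours. Critical path: Task 1 → Task 4 → Task 6.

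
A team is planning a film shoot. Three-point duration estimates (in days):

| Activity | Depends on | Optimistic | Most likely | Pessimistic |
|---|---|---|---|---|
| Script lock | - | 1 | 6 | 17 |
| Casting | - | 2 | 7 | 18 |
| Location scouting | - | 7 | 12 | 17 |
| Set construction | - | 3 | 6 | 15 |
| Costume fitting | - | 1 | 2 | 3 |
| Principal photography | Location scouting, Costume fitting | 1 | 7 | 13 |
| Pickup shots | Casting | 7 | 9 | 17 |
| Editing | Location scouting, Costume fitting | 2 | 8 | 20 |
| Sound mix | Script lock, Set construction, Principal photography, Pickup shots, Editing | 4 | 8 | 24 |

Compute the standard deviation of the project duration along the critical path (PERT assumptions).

te_Script lock = (1 + 4·6 + 17)/6 = 42/6 = 7; σ²_Script lock = ((17−1)/6)² = 7.111
te_Casting = (2 + 4·7 + 18)/6 = 48/6 = 8; σ²_Casting = ((18−2)/6)² = 7.111
te_Location scouting = (7 + 4·12 + 17)/6 = 72/6 = 12; σ²_Location scouting = ((17−7)/6)² = 2.778
te_Set construction = (3 + 4·6 + 15)/6 = 42/6 = 7; σ²_Set construction = ((15−3)/6)² = 4.000
te_Costume fitting = (1 + 4·2 + 3)/6 = 12/6 = 2; σ²_Costume fitting = ((3−1)/6)² = 0.111
te_Principal photography = (1 + 4·7 + 13)/6 = 42/6 = 7; σ²_Principal photography = ((13−1)/6)² = 4.000
te_Pickup shots = (7 + 4·9 + 17)/6 = 60/6 = 10; σ²_Pickup shots = ((17−7)/6)² = 2.778
te_Editing = (2 + 4·8 + 20)/6 = 54/6 = 9; σ²_Editing = ((20−2)/6)² = 9.000
te_Sound mix = (4 + 4·8 + 24)/6 = 60/6 = 10; σ²_Sound mix = ((24−4)/6)² = 11.111

Forward pass:
ES_Script lock = 0; EF_Script lock = 7
ES_Casting = 0; EF_Casting = 8
ES_Location scouting = 0; EF_Location scouting = 12
ES_Set construction = 0; EF_Set construction = 7
ES_Costume fitting = 0; EF_Costume fitting = 2
ES_Principal photography = max(EF_Location scouting=12, EF_Costume fitting=2) = 12; EF_Principal photography = 12+7 = 19
ES_Pickup shots = 8; EF_Pickup shots = 8+10 = 18
ES_Editing = max(EF_Location scouting=12, EF_Costume fitting=2) = 12; EF_Editing = 12+9 = 21
ES_Sound mix = max(EF_Script lock=7, EF_Set construction=7, EF_Principal photography=19, EF_Pickup shots=18, EF_Editing=21) = 21; EF_Sound mix = 21+10 = 31
Expected project duration μ = 31 days. Critical path: Location scouting → Editing → Sound mix.

Variance along critical path = 2.778 + 9.000 + 11.111 = 22.889
σ = √22.889 = 4.784 days

4.78 days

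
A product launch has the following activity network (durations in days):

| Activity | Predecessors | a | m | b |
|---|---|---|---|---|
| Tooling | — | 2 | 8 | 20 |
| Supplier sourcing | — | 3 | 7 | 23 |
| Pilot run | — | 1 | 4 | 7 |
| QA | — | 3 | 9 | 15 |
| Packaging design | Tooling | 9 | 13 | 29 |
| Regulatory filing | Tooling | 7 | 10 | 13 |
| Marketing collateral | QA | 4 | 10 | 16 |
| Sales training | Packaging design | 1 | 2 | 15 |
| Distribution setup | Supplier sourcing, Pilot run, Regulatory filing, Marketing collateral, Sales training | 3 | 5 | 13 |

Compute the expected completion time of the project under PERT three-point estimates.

te_Tooling = (2 + 4·8 + 20)/6 = 54/6 = 9
te_Supplier sourcing = (3 + 4·7 + 23)/6 = 54/6 = 9
te_Pilot run = (1 + 4·4 + 7)/6 = 24/6 = 4
te_QA = (3 + 4·9 + 15)/6 = 54/6 = 9
te_Packaging design = (9 + 4·13 + 29)/6 = 90/6 = 15
te_Regulatory filing = (7 + 4·10 + 13)/6 = 60/6 = 10
te_Marketing collateral = (4 + 4·10 + 16)/6 = 60/6 = 10
te_Sales training = (1 + 4·2 + 15)/6 = 24/6 = 4
te_Distribution setup = (3 + 4·5 + 13)/6 = 36/6 = 6

Forward pass:
ES_Tooling = 0; EF_Tooling = 9
ES_Supplier sourcing = 0; EF_Supplier sourcing = 9
ES_Pilot run = 0; EF_Pilot run = 4
ES_QA = 0; EF_QA = 9
ES_Packaging design = 9; EF_Packaging design = 9+15 = 24
ES_Regulatory filing = 9; EF_Regulatory filing = 9+10 = 19
ES_Marketing collateral = 9; EF_Marketing collateral = 9+10 = 19
ES_Sales training = 24; EF_Sales training = 24+4 = 28
ES_Distribution setup = max(EF_Supplier sourcing=9, EF_Pilot run=4, EF_Regulatory filing=19, EF_Marketing collateral=19, EF_Sales training=28) = 28; EF_Distribution setup = 28+6 = 34
Expected project duration μ = 34 days. Critical path: Tooling → Packaging design → Sales training → Distribution setup.

34 days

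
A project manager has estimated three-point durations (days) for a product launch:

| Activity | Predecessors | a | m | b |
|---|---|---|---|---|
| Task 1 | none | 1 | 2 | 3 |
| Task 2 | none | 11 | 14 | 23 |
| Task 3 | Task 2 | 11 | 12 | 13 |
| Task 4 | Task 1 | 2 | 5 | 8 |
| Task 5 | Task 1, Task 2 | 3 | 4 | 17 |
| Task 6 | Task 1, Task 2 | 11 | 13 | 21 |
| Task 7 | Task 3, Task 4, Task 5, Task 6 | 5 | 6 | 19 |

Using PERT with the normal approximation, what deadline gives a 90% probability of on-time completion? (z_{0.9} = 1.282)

41.5 days

te_Task 1 = (1 + 4·2 + 3)/6 = 12/6 = 2; σ²_Task 1 = ((3−1)/6)² = 0.111
te_Task 2 = (11 + 4·14 + 23)/6 = 90/6 = 15; σ²_Task 2 = ((23−11)/6)² = 4.000
te_Task 3 = (11 + 4·12 + 13)/6 = 72/6 = 12; σ²_Task 3 = ((13−11)/6)² = 0.111
te_Task 4 = (2 + 4·5 + 8)/6 = 30/6 = 5; σ²_Task 4 = ((8−2)/6)² = 1.000
te_Task 5 = (3 + 4·4 + 17)/6 = 36/6 = 6; σ²_Task 5 = ((17−3)/6)² = 5.444
te_Task 6 = (11 + 4·13 + 21)/6 = 84/6 = 14; σ²_Task 6 = ((21−11)/6)² = 2.778
te_Task 7 = (5 + 4·6 + 19)/6 = 48/6 = 8; σ²_Task 7 = ((19−5)/6)² = 5.444

Forward pass:
ES_Task 1 = 0; EF_Task 1 = 2
ES_Task 2 = 0; EF_Task 2 = 15
ES_Task 3 = 15; EF_Task 3 = 15+12 = 27
ES_Task 4 = 2; EF_Task 4 = 2+5 = 7
ES_Task 5 = max(EF_Task 1=2, EF_Task 2=15) = 15; EF_Task 5 = 15+6 = 21
ES_Task 6 = max(EF_Task 1=2, EF_Task 2=15) = 15; EF_Task 6 = 15+14 = 29
ES_Task 7 = max(EF_Task 3=27, EF_Task 4=7, EF_Task 5=21, EF_Task 6=29) = 29; EF_Task 7 = 29+8 = 37
Expected project duration μ = 37 days. Critical path: Task 2 → Task 6 → Task 7.

Variance along critical path = 4.000 + 2.778 + 5.444 = 12.222; σ = 3.496 days.
D = μ + z·σ = 37 + 1.282·3.496 = 41.5 days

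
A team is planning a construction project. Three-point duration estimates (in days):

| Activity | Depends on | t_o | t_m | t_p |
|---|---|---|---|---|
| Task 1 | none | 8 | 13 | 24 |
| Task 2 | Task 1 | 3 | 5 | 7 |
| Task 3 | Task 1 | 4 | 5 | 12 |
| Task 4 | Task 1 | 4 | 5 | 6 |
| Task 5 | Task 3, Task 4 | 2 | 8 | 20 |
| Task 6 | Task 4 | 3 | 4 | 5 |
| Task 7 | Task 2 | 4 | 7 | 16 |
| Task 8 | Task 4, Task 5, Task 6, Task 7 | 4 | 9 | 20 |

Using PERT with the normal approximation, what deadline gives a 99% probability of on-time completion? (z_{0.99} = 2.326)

te_Task 1 = (8 + 4·13 + 24)/6 = 84/6 = 14; σ²_Task 1 = ((24−8)/6)² = 7.111
te_Task 2 = (3 + 4·5 + 7)/6 = 30/6 = 5; σ²_Task 2 = ((7−3)/6)² = 0.444
te_Task 3 = (4 + 4·5 + 12)/6 = 36/6 = 6; σ²_Task 3 = ((12−4)/6)² = 1.778
te_Task 4 = (4 + 4·5 + 6)/6 = 30/6 = 5; σ²_Task 4 = ((6−4)/6)² = 0.111
te_Task 5 = (2 + 4·8 + 20)/6 = 54/6 = 9; σ²_Task 5 = ((20−2)/6)² = 9.000
te_Task 6 = (3 + 4·4 + 5)/6 = 24/6 = 4; σ²_Task 6 = ((5−3)/6)² = 0.111
te_Task 7 = (4 + 4·7 + 16)/6 = 48/6 = 8; σ²_Task 7 = ((16−4)/6)² = 4.000
te_Task 8 = (4 + 4·9 + 20)/6 = 60/6 = 10; σ²_Task 8 = ((20−4)/6)² = 7.111

Forward pass:
ES_Task 1 = 0; EF_Task 1 = 14
ES_Task 2 = 14; EF_Task 2 = 14+5 = 19
ES_Task 3 = 14; EF_Task 3 = 14+6 = 20
ES_Task 4 = 14; EF_Task 4 = 14+5 = 19
ES_Task 5 = max(EF_Task 3=20, EF_Task 4=19) = 20; EF_Task 5 = 20+9 = 29
ES_Task 6 = 19; EF_Task 6 = 19+4 = 23
ES_Task 7 = 19; EF_Task 7 = 19+8 = 27
ES_Task 8 = max(EF_Task 4=19, EF_Task 5=29, EF_Task 6=23, EF_Task 7=27) = 29; EF_Task 8 = 29+10 = 39
Expected project duration μ = 39 days. Critical path: Task 1 → Task 3 → Task 5 → Task 8.

Variance along critical path = 7.111 + 1.778 + 9.000 + 7.111 = 25.000; σ = 5.000 days.
D = μ + z·σ = 39 + 2.326·5.000 = 50.6 days

50.6 days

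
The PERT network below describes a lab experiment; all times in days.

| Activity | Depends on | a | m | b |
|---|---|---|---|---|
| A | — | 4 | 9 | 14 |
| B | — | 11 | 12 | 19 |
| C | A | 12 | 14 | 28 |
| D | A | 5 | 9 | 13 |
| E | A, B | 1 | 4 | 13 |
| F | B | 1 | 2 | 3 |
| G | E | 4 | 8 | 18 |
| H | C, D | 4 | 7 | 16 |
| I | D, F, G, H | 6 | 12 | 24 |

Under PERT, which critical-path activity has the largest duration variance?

te_A = (4 + 4·9 + 14)/6 = 54/6 = 9; σ²_A = ((14−4)/6)² = 2.778
te_B = (11 + 4·12 + 19)/6 = 78/6 = 13; σ²_B = ((19−11)/6)² = 1.778
te_C = (12 + 4·14 + 28)/6 = 96/6 = 16; σ²_C = ((28−12)/6)² = 7.111
te_D = (5 + 4·9 + 13)/6 = 54/6 = 9; σ²_D = ((13−5)/6)² = 1.778
te_E = (1 + 4·4 + 13)/6 = 30/6 = 5; σ²_E = ((13−1)/6)² = 4.000
te_F = (1 + 4·2 + 3)/6 = 12/6 = 2; σ²_F = ((3−1)/6)² = 0.111
te_G = (4 + 4·8 + 18)/6 = 54/6 = 9; σ²_G = ((18−4)/6)² = 5.444
te_H = (4 + 4·7 + 16)/6 = 48/6 = 8; σ²_H = ((16−4)/6)² = 4.000
te_I = (6 + 4·12 + 24)/6 = 78/6 = 13; σ²_I = ((24−6)/6)² = 9.000

Forward pass:
ES_A = 0; EF_A = 9
ES_B = 0; EF_B = 13
ES_C = 9; EF_C = 9+16 = 25
ES_D = 9; EF_D = 9+9 = 18
ES_E = max(EF_A=9, EF_B=13) = 13; EF_E = 13+5 = 18
ES_F = 13; EF_F = 13+2 = 15
ES_G = 18; EF_G = 18+9 = 27
ES_H = max(EF_C=25, EF_D=18) = 25; EF_H = 25+8 = 33
ES_I = max(EF_D=18, EF_F=15, EF_G=27, EF_H=33) = 33; EF_I = 33+13 = 46
Expected project duration μ = 46 days. Critical path: A → C → H → I.

Variances on critical path: σ²_A=2.778, σ²_C=7.111, σ²_H=4.000, σ²_I=9.000.
Largest is σ²_I = 9.000.

I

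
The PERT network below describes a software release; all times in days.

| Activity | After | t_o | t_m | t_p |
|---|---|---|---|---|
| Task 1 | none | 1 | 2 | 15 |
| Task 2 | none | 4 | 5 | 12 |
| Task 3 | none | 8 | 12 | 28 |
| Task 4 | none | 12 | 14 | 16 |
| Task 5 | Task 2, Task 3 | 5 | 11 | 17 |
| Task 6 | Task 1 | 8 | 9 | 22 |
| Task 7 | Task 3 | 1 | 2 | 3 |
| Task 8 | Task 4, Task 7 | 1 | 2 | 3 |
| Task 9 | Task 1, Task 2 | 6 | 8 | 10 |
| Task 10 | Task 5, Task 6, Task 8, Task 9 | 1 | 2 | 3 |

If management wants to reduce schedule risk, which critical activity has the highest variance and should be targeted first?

te_Task 1 = (1 + 4·2 + 15)/6 = 24/6 = 4; σ²_Task 1 = ((15−1)/6)² = 5.444
te_Task 2 = (4 + 4·5 + 12)/6 = 36/6 = 6; σ²_Task 2 = ((12−4)/6)² = 1.778
te_Task 3 = (8 + 4·12 + 28)/6 = 84/6 = 14; σ²_Task 3 = ((28−8)/6)² = 11.111
te_Task 4 = (12 + 4·14 + 16)/6 = 84/6 = 14; σ²_Task 4 = ((16−12)/6)² = 0.444
te_Task 5 = (5 + 4·11 + 17)/6 = 66/6 = 11; σ²_Task 5 = ((17−5)/6)² = 4.000
te_Task 6 = (8 + 4·9 + 22)/6 = 66/6 = 11; σ²_Task 6 = ((22−8)/6)² = 5.444
te_Task 7 = (1 + 4·2 + 3)/6 = 12/6 = 2; σ²_Task 7 = ((3−1)/6)² = 0.111
te_Task 8 = (1 + 4·2 + 3)/6 = 12/6 = 2; σ²_Task 8 = ((3−1)/6)² = 0.111
te_Task 9 = (6 + 4·8 + 10)/6 = 48/6 = 8; σ²_Task 9 = ((10−6)/6)² = 0.444
te_Task 10 = (1 + 4·2 + 3)/6 = 12/6 = 2; σ²_Task 10 = ((3−1)/6)² = 0.111

Forward pass:
ES_Task 1 = 0; EF_Task 1 = 4
ES_Task 2 = 0; EF_Task 2 = 6
ES_Task 3 = 0; EF_Task 3 = 14
ES_Task 4 = 0; EF_Task 4 = 14
ES_Task 5 = max(EF_Task 2=6, EF_Task 3=14) = 14; EF_Task 5 = 14+11 = 25
ES_Task 6 = 4; EF_Task 6 = 4+11 = 15
ES_Task 7 = 14; EF_Task 7 = 14+2 = 16
ES_Task 8 = max(EF_Task 4=14, EF_Task 7=16) = 16; EF_Task 8 = 16+2 = 18
ES_Task 9 = max(EF_Task 1=4, EF_Task 2=6) = 6; EF_Task 9 = 6+8 = 14
ES_Task 10 = max(EF_Task 5=25, EF_Task 6=15, EF_Task 8=18, EF_Task 9=14) = 25; EF_Task 10 = 25+2 = 27
Expected project duration μ = 27 days. Critical path: Task 3 → Task 5 → Task 10.

Variances on critical path: σ²_Task 3=11.111, σ²_Task 5=4.000, σ²_Task 10=0.111.
Largest is σ²_Task 3 = 11.111.

Task 3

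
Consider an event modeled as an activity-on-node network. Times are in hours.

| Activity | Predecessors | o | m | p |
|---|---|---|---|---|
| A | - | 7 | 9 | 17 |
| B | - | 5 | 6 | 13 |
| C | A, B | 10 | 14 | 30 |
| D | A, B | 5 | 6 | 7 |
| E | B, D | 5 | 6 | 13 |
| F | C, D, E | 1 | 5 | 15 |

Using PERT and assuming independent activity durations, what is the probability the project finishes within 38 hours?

0.914

te_A = (7 + 4·9 + 17)/6 = 60/6 = 10; σ²_A = ((17−7)/6)² = 2.778
te_B = (5 + 4·6 + 13)/6 = 42/6 = 7; σ²_B = ((13−5)/6)² = 1.778
te_C = (10 + 4·14 + 30)/6 = 96/6 = 16; σ²_C = ((30−10)/6)² = 11.111
te_D = (5 + 4·6 + 7)/6 = 36/6 = 6; σ²_D = ((7−5)/6)² = 0.111
te_E = (5 + 4·6 + 13)/6 = 42/6 = 7; σ²_E = ((13−5)/6)² = 1.778
te_F = (1 + 4·5 + 15)/6 = 36/6 = 6; σ²_F = ((15−1)/6)² = 5.444

Forward pass:
ES_A = 0; EF_A = 10
ES_B = 0; EF_B = 7
ES_C = max(EF_A=10, EF_B=7) = 10; EF_C = 10+16 = 26
ES_D = max(EF_A=10, EF_B=7) = 10; EF_D = 10+6 = 16
ES_E = max(EF_B=7, EF_D=16) = 16; EF_E = 16+7 = 23
ES_F = max(EF_C=26, EF_D=16, EF_E=23) = 26; EF_F = 26+6 = 32
Expected project duration μ = 32 hours. Critical path: A → C → F.

Variance along critical path = 2.778 + 11.111 + 5.444 = 19.333; σ = √19.333 = 4.397 hours.
Z = (38 − 32) / 4.397 = 1.365
P(T ≤ 38) = Φ(1.365) ≈ 0.914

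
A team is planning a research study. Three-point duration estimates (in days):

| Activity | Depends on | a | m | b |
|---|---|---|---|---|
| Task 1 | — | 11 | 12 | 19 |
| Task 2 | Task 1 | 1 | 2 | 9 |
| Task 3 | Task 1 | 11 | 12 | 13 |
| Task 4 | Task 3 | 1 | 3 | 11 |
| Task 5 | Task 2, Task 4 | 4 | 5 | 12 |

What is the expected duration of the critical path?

35 days

te_Task 1 = (11 + 4·12 + 19)/6 = 78/6 = 13
te_Task 2 = (1 + 4·2 + 9)/6 = 18/6 = 3
te_Task 3 = (11 + 4·12 + 13)/6 = 72/6 = 12
te_Task 4 = (1 + 4·3 + 11)/6 = 24/6 = 4
te_Task 5 = (4 + 4·5 + 12)/6 = 36/6 = 6

Forward pass:
ES_Task 1 = 0; EF_Task 1 = 13
ES_Task 2 = 13; EF_Task 2 = 13+3 = 16
ES_Task 3 = 13; EF_Task 3 = 13+12 = 25
ES_Task 4 = 25; EF_Task 4 = 25+4 = 29
ES_Task 5 = max(EF_Task 2=16, EF_Task 4=29) = 29; EF_Task 5 = 29+6 = 35
Expected project duration μ = 35 days. Critical path: Task 1 → Task 3 → Task 4 → Task 5.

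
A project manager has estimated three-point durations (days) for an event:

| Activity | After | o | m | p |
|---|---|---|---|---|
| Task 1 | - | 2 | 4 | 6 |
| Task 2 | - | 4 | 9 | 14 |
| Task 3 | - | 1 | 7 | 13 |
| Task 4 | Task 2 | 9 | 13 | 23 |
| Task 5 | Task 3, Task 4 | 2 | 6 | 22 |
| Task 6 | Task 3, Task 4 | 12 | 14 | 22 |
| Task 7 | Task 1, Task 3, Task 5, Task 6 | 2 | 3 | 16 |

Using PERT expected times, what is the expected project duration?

te_Task 1 = (2 + 4·4 + 6)/6 = 24/6 = 4
te_Task 2 = (4 + 4·9 + 14)/6 = 54/6 = 9
te_Task 3 = (1 + 4·7 + 13)/6 = 42/6 = 7
te_Task 4 = (9 + 4·13 + 23)/6 = 84/6 = 14
te_Task 5 = (2 + 4·6 + 22)/6 = 48/6 = 8
te_Task 6 = (12 + 4·14 + 22)/6 = 90/6 = 15
te_Task 7 = (2 + 4·3 + 16)/6 = 30/6 = 5

Forward pass:
ES_Task 1 = 0; EF_Task 1 = 4
ES_Task 2 = 0; EF_Task 2 = 9
ES_Task 3 = 0; EF_Task 3 = 7
ES_Task 4 = 9; EF_Task 4 = 9+14 = 23
ES_Task 5 = max(EF_Task 3=7, EF_Task 4=23) = 23; EF_Task 5 = 23+8 = 31
ES_Task 6 = max(EF_Task 3=7, EF_Task 4=23) = 23; EF_Task 6 = 23+15 = 38
ES_Task 7 = max(EF_Task 1=4, EF_Task 3=7, EF_Task 5=31, EF_Task 6=38) = 38; EF_Task 7 = 38+5 = 43
Expected project duration μ = 43 days. Critical path: Task 2 → Task 4 → Task 6 → Task 7.

43 days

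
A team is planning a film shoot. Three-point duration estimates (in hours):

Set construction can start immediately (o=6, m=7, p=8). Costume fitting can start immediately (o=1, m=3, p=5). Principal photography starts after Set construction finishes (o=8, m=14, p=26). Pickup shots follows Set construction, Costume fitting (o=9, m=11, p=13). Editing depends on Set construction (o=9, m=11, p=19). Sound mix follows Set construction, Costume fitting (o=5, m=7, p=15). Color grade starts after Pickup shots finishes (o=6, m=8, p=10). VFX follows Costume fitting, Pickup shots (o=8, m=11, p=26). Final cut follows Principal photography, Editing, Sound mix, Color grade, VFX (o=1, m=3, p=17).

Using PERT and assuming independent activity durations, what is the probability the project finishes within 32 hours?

te_Set construction = (6 + 4·7 + 8)/6 = 42/6 = 7; σ²_Set construction = ((8−6)/6)² = 0.111
te_Costume fitting = (1 + 4·3 + 5)/6 = 18/6 = 3; σ²_Costume fitting = ((5−1)/6)² = 0.444
te_Principal photography = (8 + 4·14 + 26)/6 = 90/6 = 15; σ²_Principal photography = ((26−8)/6)² = 9.000
te_Pickup shots = (9 + 4·11 + 13)/6 = 66/6 = 11; σ²_Pickup shots = ((13−9)/6)² = 0.444
te_Editing = (9 + 4·11 + 19)/6 = 72/6 = 12; σ²_Editing = ((19−9)/6)² = 2.778
te_Sound mix = (5 + 4·7 + 15)/6 = 48/6 = 8; σ²_Sound mix = ((15−5)/6)² = 2.778
te_Color grade = (6 + 4·8 + 10)/6 = 48/6 = 8; σ²_Color grade = ((10−6)/6)² = 0.444
te_VFX = (8 + 4·11 + 26)/6 = 78/6 = 13; σ²_VFX = ((26−8)/6)² = 9.000
te_Final cut = (1 + 4·3 + 17)/6 = 30/6 = 5; σ²_Final cut = ((17−1)/6)² = 7.111

Forward pass:
ES_Set construction = 0; EF_Set construction = 7
ES_Costume fitting = 0; EF_Costume fitting = 3
ES_Principal photography = 7; EF_Principal photography = 7+15 = 22
ES_Pickup shots = max(EF_Set construction=7, EF_Costume fitting=3) = 7; EF_Pickup shots = 7+11 = 18
ES_Editing = 7; EF_Editing = 7+12 = 19
ES_Sound mix = max(EF_Set construction=7, EF_Costume fitting=3) = 7; EF_Sound mix = 7+8 = 15
ES_Color grade = 18; EF_Color grade = 18+8 = 26
ES_VFX = max(EF_Costume fitting=3, EF_Pickup shots=18) = 18; EF_VFX = 18+13 = 31
ES_Final cut = max(EF_Principal photography=22, EF_Editing=19, EF_Sound mix=15, EF_Color grade=26, EF_VFX=31) = 31; EF_Final cut = 31+5 = 36
Expected project duration μ = 36 hours. Critical path: Set construction → Pickup shots → VFX → Final cut.

Variance along critical path = 0.111 + 0.444 + 9.000 + 7.111 = 16.667; σ = √16.667 = 4.082 hours.
Z = (32 − 36) / 4.082 = -0.980
P(T ≤ 32) = Φ(-0.980) ≈ 0.164

0.164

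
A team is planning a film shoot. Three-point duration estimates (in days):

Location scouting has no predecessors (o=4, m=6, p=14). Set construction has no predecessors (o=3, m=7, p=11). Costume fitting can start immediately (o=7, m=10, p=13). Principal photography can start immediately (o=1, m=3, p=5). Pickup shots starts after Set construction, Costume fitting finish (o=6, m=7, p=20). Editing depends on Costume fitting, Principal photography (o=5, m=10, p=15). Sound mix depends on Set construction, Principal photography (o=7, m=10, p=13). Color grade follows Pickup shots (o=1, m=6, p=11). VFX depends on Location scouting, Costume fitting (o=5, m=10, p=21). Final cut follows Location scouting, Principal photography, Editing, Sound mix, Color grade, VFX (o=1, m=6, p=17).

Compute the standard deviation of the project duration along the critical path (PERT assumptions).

4.04 days

te_Location scouting = (4 + 4·6 + 14)/6 = 42/6 = 7; σ²_Location scouting = ((14−4)/6)² = 2.778
te_Set construction = (3 + 4·7 + 11)/6 = 42/6 = 7; σ²_Set construction = ((11−3)/6)² = 1.778
te_Costume fitting = (7 + 4·10 + 13)/6 = 60/6 = 10; σ²_Costume fitting = ((13−7)/6)² = 1.000
te_Principal photography = (1 + 4·3 + 5)/6 = 18/6 = 3; σ²_Principal photography = ((5−1)/6)² = 0.444
te_Pickup shots = (6 + 4·7 + 20)/6 = 54/6 = 9; σ²_Pickup shots = ((20−6)/6)² = 5.444
te_Editing = (5 + 4·10 + 15)/6 = 60/6 = 10; σ²_Editing = ((15−5)/6)² = 2.778
te_Sound mix = (7 + 4·10 + 13)/6 = 60/6 = 10; σ²_Sound mix = ((13−7)/6)² = 1.000
te_Color grade = (1 + 4·6 + 11)/6 = 36/6 = 6; σ²_Color grade = ((11−1)/6)² = 2.778
te_VFX = (5 + 4·10 + 21)/6 = 66/6 = 11; σ²_VFX = ((21−5)/6)² = 7.111
te_Final cut = (1 + 4·6 + 17)/6 = 42/6 = 7; σ²_Final cut = ((17−1)/6)² = 7.111

Forward pass:
ES_Location scouting = 0; EF_Location scouting = 7
ES_Set construction = 0; EF_Set construction = 7
ES_Costume fitting = 0; EF_Costume fitting = 10
ES_Principal photography = 0; EF_Principal photography = 3
ES_Pickup shots = max(EF_Set construction=7, EF_Costume fitting=10) = 10; EF_Pickup shots = 10+9 = 19
ES_Editing = max(EF_Costume fitting=10, EF_Principal photography=3) = 10; EF_Editing = 10+10 = 20
ES_Sound mix = max(EF_Set construction=7, EF_Principal photography=3) = 7; EF_Sound mix = 7+10 = 17
ES_Color grade = 19; EF_Color grade = 19+6 = 25
ES_VFX = max(EF_Location scouting=7, EF_Costume fitting=10) = 10; EF_VFX = 10+11 = 21
ES_Final cut = max(EF_Location scouting=7, EF_Principal photography=3, EF_Editing=20, EF_Sound mix=17, EF_Color grade=25, EF_VFX=21) = 25; EF_Final cut = 25+7 = 32
Expected project duration μ = 32 days. Critical path: Costume fitting → Pickup shots → Color grade → Final cut.

Variance along critical path = 1.000 + 5.444 + 2.778 + 7.111 = 16.333
σ = √16.333 = 4.041 days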